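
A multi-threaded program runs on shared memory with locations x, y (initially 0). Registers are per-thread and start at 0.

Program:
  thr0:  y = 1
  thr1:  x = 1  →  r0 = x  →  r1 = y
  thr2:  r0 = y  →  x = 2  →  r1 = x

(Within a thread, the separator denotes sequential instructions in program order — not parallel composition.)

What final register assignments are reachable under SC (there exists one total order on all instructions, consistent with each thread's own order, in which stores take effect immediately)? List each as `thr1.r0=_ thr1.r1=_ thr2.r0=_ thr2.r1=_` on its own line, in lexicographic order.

outcome vector order: (thr1.r0,thr1.r1,thr2.r0,thr2.r1)
|SC outcomes| = 10

thr1.r0=1 thr1.r1=0 thr2.r0=0 thr2.r1=1
thr1.r0=1 thr1.r1=0 thr2.r0=0 thr2.r1=2
thr1.r0=1 thr1.r1=0 thr2.r0=1 thr2.r1=2
thr1.r0=1 thr1.r1=1 thr2.r0=0 thr2.r1=1
thr1.r0=1 thr1.r1=1 thr2.r0=0 thr2.r1=2
thr1.r0=1 thr1.r1=1 thr2.r0=1 thr2.r1=1
thr1.r0=1 thr1.r1=1 thr2.r0=1 thr2.r1=2
thr1.r0=2 thr1.r1=0 thr2.r0=0 thr2.r1=2
thr1.r0=2 thr1.r1=1 thr2.r0=0 thr2.r1=2
thr1.r0=2 thr1.r1=1 thr2.r0=1 thr2.r1=2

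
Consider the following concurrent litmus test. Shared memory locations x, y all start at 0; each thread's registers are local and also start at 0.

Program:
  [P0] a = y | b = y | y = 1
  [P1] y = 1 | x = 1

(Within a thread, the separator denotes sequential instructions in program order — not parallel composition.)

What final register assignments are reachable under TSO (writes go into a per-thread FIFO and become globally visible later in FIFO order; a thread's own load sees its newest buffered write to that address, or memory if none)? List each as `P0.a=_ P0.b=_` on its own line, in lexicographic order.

P0.a=0 P0.b=0
P0.a=0 P0.b=1
P0.a=1 P0.b=1

outcome vector order: (P0.a,P0.b)
|TSO outcomes| = 3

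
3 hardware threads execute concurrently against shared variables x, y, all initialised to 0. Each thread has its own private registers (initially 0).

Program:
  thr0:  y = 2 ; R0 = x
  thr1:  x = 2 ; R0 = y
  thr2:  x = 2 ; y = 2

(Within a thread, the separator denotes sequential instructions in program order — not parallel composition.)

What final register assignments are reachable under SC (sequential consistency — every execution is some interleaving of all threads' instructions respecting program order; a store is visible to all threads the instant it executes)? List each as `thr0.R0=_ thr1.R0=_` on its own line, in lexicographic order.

thr0.R0=0 thr1.R0=2
thr0.R0=2 thr1.R0=0
thr0.R0=2 thr1.R0=2

outcome vector order: (thr0.R0,thr1.R0)
|SC outcomes| = 3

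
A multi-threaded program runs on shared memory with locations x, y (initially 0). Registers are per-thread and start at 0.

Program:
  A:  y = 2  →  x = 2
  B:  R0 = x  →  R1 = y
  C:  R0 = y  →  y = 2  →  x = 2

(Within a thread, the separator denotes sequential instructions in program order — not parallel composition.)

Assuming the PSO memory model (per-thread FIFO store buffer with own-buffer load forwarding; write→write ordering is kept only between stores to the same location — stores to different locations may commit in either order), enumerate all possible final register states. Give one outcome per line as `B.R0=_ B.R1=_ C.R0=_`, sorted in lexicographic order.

B.R0=0 B.R1=0 C.R0=0
B.R0=0 B.R1=0 C.R0=2
B.R0=0 B.R1=2 C.R0=0
B.R0=0 B.R1=2 C.R0=2
B.R0=2 B.R1=0 C.R0=0
B.R0=2 B.R1=0 C.R0=2
B.R0=2 B.R1=2 C.R0=0
B.R0=2 B.R1=2 C.R0=2

outcome vector order: (B.R0,B.R1,C.R0)
|PSO outcomes| = 8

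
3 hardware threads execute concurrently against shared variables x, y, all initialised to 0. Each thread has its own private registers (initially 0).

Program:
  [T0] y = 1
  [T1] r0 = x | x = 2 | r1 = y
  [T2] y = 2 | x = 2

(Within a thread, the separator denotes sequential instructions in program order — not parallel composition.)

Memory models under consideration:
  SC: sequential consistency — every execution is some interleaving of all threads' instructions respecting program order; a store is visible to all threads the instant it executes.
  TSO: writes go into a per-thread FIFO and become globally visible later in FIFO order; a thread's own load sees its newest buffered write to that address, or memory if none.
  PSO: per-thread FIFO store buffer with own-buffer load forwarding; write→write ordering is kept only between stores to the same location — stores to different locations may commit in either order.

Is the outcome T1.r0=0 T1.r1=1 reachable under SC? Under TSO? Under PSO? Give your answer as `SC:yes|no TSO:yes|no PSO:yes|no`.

SC:yes TSO:yes PSO:yes

outcome vector order: (T1.r0,T1.r1)
SC (5): (0,0) (0,1) (0,2) (2,1) (2,2)
TSO (5): (0,0) (0,1) (0,2) (2,1) (2,2)
PSO (6): (0,0) (0,1) (0,2) (2,0) (2,1) (2,2)
target (0,1) ∈ {SC,TSO,PSO}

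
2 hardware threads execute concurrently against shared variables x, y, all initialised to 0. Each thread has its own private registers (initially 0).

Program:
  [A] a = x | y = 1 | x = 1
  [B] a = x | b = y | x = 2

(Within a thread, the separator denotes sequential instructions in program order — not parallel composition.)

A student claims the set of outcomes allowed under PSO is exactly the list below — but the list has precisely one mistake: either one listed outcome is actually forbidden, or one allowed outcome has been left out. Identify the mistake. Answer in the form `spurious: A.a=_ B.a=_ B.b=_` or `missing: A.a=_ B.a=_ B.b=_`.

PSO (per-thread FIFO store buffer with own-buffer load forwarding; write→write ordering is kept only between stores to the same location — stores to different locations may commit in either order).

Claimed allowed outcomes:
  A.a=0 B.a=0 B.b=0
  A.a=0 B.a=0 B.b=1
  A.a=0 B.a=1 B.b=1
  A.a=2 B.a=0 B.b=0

outcome vector order: (A.a,B.a,B.b)
[PSO] allowed = {0/0/0; 0/0/1; 0/1/0; 0/1/1; 2/0/0}
PSO∖claimed = {0/1/0}

missing: A.a=0 B.a=1 B.b=0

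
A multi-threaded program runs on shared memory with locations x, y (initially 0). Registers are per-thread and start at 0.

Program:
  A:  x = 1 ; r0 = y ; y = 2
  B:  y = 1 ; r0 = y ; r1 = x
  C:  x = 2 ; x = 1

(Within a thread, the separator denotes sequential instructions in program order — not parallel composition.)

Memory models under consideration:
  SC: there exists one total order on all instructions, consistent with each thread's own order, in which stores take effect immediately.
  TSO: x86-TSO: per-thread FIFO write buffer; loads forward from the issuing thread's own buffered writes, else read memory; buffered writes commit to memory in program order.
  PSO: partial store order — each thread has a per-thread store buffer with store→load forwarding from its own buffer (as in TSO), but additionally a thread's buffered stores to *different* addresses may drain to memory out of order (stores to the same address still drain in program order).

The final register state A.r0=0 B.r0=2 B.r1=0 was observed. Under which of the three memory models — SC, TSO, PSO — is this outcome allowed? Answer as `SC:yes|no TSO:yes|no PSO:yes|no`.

SC:no TSO:no PSO:yes

outcome vector order: (A.r0,B.r0,B.r1)
[SC] allowed = {0/1/1, 0/1/2, 0/2/1, 0/2/2, 1/1/0, 1/1/1, 1/1/2, 1/2/1, 1/2/2}
[TSO] allowed = {0/1/0, 0/1/1, 0/1/2, 0/2/1, 0/2/2, 1/1/0, 1/1/1, 1/1/2, 1/2/1, 1/2/2}
[PSO] allowed = {0/1/0, 0/1/1, 0/1/2, 0/2/0, 0/2/1, 0/2/2, 1/1/0, 1/1/1, 1/1/2, 1/2/0, 1/2/1, 1/2/2}
target 0/2/0 ∈ {PSO}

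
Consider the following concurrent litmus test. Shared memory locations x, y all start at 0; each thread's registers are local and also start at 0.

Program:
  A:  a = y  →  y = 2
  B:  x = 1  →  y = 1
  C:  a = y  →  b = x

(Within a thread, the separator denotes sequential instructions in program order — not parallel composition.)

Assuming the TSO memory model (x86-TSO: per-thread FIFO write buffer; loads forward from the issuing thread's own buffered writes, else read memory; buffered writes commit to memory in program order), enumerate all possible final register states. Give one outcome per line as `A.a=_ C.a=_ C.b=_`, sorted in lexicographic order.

A.a=0 C.a=0 C.b=0
A.a=0 C.a=0 C.b=1
A.a=0 C.a=1 C.b=1
A.a=0 C.a=2 C.b=0
A.a=0 C.a=2 C.b=1
A.a=1 C.a=0 C.b=0
A.a=1 C.a=0 C.b=1
A.a=1 C.a=1 C.b=1
A.a=1 C.a=2 C.b=1

outcome vector order: (A.a,C.a,C.b)
|TSO outcomes| = 9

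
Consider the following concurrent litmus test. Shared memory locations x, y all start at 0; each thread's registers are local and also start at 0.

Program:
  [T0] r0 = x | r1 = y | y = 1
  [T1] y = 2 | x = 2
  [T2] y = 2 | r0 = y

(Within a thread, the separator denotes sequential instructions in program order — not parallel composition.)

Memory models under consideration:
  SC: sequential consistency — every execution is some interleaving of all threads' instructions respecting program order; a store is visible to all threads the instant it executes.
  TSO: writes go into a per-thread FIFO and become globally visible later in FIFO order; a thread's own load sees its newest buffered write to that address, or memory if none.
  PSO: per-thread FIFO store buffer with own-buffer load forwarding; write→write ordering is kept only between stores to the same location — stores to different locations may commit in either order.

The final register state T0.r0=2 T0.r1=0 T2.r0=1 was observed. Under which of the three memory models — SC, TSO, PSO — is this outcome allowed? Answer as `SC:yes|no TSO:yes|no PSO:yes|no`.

SC:no TSO:no PSO:yes

outcome vector order: (T0.r0,T0.r1,T2.r0)
[SC] allowed = {<0 0 1>; <0 0 2>; <0 2 1>; <0 2 2>; <2 2 1>; <2 2 2>}
[TSO] allowed = {<0 0 1>; <0 0 2>; <0 2 1>; <0 2 2>; <2 2 1>; <2 2 2>}
[PSO] allowed = {<0 0 1>; <0 0 2>; <0 2 1>; <0 2 2>; <2 0 1>; <2 0 2>; <2 2 1>; <2 2 2>}
target <2 0 1> ∈ {PSO}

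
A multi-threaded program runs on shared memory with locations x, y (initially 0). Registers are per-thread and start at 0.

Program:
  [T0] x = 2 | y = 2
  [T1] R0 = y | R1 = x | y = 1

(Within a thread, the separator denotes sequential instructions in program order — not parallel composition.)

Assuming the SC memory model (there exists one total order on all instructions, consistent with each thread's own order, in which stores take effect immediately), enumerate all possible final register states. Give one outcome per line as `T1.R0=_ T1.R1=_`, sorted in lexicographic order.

T1.R0=0 T1.R1=0
T1.R0=0 T1.R1=2
T1.R0=2 T1.R1=2

outcome vector order: (T1.R0,T1.R1)
|SC outcomes| = 3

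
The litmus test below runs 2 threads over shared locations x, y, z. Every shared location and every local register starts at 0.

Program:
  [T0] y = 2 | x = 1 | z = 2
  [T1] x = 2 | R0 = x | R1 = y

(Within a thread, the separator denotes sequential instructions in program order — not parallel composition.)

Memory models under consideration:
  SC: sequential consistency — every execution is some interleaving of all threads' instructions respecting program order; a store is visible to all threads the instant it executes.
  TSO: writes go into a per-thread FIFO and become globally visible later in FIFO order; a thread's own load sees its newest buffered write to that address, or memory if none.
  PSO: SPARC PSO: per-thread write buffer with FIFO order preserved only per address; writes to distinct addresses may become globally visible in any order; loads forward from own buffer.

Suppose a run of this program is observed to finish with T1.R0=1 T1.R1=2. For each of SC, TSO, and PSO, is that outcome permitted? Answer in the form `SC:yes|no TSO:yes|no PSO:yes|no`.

outcome vector order: (T1.R0,T1.R1)
SC: 3 outcomes — {<1 2> <2 0> <2 2>}
TSO: 3 outcomes — {<1 2> <2 0> <2 2>}
PSO: 4 outcomes — {<1 0> <1 2> <2 0> <2 2>}
target <1 2> ∈ {SC,TSO,PSO}

SC:yes TSO:yes PSO:yes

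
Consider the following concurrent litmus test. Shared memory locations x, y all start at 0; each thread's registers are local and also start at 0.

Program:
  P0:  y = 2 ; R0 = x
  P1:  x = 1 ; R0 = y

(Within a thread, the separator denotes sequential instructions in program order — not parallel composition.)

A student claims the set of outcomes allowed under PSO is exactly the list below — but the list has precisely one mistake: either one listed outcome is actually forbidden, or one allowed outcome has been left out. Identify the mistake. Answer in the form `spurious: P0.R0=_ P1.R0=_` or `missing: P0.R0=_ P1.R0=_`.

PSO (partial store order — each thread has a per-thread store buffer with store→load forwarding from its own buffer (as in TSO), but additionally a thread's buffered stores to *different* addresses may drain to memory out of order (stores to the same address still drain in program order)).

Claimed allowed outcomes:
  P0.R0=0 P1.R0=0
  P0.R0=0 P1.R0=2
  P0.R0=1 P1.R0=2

outcome vector order: (P0.R0,P1.R0)
PSO: 4 outcomes — {(0,0); (0,2); (1,0); (1,2)}
PSO∖claimed = {(1,0)}

missing: P0.R0=1 P1.R0=0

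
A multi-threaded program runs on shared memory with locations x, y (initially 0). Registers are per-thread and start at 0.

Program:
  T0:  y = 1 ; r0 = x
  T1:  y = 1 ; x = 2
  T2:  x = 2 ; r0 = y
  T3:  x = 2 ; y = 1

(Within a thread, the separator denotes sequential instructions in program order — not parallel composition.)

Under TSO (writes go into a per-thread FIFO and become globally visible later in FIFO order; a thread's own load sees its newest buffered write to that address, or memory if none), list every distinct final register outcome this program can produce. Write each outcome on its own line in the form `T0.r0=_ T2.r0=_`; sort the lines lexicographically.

outcome vector order: (T0.r0,T2.r0)
|TSO outcomes| = 4

T0.r0=0 T2.r0=0
T0.r0=0 T2.r0=1
T0.r0=2 T2.r0=0
T0.r0=2 T2.r0=1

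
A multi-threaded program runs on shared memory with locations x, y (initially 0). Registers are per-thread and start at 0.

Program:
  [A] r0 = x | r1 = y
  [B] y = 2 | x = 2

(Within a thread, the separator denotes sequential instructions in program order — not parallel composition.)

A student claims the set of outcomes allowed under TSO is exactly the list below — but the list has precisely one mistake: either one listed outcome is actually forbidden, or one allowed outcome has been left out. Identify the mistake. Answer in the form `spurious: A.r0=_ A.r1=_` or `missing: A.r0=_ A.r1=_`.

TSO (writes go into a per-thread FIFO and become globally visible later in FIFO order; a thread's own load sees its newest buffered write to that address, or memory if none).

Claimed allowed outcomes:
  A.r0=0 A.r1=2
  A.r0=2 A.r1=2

outcome vector order: (A.r0,A.r1)
under TSO → 00; 02; 22
TSO∖claimed = {00}

missing: A.r0=0 A.r1=0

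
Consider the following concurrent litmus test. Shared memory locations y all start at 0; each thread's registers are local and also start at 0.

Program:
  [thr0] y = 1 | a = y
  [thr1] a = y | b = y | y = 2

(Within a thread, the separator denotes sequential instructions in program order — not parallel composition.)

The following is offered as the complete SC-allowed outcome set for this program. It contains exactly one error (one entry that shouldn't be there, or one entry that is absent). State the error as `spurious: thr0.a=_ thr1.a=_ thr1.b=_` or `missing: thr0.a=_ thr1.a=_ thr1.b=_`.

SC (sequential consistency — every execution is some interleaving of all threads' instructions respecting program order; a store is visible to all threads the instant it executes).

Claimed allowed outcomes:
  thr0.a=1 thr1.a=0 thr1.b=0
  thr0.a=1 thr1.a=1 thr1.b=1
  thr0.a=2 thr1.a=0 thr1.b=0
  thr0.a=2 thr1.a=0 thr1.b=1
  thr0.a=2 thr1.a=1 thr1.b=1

outcome vector order: (thr0.a,thr1.a,thr1.b)
SC: 6 outcomes — {1/0/0 1/0/1 1/1/1 2/0/0 2/0/1 2/1/1}
SC∖claimed = {1/0/1}

missing: thr0.a=1 thr1.a=0 thr1.b=1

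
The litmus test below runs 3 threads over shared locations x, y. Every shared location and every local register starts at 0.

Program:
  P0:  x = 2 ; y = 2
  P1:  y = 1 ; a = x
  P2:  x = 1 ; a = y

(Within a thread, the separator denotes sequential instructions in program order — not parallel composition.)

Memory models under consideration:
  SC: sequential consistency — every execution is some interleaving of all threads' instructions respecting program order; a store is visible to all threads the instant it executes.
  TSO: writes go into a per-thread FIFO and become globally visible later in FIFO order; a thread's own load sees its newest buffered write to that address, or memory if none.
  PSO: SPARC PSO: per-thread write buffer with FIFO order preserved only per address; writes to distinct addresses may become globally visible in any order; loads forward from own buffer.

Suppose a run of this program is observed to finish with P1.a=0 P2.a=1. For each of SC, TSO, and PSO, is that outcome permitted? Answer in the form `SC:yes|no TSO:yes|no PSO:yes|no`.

outcome vector order: (P1.a,P2.a)
SC: 8 outcomes — {01; 02; 10; 11; 12; 20; 21; 22}
TSO: 9 outcomes — {00; 01; 02; 10; 11; 12; 20; 21; 22}
PSO: 9 outcomes — {00; 01; 02; 10; 11; 12; 20; 21; 22}
target 01 ∈ {SC,TSO,PSO}

SC:yes TSO:yes PSO:yes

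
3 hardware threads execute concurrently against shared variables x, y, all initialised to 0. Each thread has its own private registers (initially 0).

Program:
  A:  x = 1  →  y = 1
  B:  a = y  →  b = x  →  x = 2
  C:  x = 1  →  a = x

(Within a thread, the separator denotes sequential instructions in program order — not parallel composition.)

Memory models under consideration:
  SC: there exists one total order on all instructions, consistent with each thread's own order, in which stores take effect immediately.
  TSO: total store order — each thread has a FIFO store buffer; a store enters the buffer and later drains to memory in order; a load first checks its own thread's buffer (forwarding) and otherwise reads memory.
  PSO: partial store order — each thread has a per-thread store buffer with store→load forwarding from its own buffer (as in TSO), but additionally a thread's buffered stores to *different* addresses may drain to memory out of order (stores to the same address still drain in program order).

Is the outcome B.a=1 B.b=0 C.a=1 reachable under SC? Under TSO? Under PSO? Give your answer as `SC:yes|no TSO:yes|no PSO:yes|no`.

SC:no TSO:no PSO:yes

outcome vector order: (B.a,B.b,C.a)
[SC] allowed = {(0,0,1); (0,0,2); (0,1,1); (0,1,2); (1,1,1); (1,1,2)}
[TSO] allowed = {(0,0,1); (0,0,2); (0,1,1); (0,1,2); (1,1,1); (1,1,2)}
[PSO] allowed = {(0,0,1); (0,0,2); (0,1,1); (0,1,2); (1,0,1); (1,0,2); (1,1,1); (1,1,2)}
target (1,0,1) ∈ {PSO}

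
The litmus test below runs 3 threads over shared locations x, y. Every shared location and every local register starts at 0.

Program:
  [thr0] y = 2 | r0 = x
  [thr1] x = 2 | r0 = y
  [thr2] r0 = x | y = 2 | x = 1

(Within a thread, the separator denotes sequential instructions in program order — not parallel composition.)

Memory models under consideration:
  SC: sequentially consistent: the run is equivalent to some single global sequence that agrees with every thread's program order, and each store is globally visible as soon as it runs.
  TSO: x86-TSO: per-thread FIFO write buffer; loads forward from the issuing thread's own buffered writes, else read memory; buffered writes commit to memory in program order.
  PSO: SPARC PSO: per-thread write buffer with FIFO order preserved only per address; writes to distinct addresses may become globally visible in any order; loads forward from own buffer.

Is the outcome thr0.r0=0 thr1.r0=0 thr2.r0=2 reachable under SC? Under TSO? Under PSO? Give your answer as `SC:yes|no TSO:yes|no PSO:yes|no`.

outcome vector order: (thr0.r0,thr1.r0,thr2.r0)
[SC] allowed = {(0,2,0) (0,2,2) (1,0,0) (1,0,2) (1,2,0) (1,2,2) (2,0,0) (2,0,2) (2,2,0) (2,2,2)}
[TSO] allowed = {(0,0,0) (0,0,2) (0,2,0) (0,2,2) (1,0,0) (1,0,2) (1,2,0) (1,2,2) (2,0,0) (2,0,2) (2,2,0) (2,2,2)}
[PSO] allowed = {(0,0,0) (0,0,2) (0,2,0) (0,2,2) (1,0,0) (1,0,2) (1,2,0) (1,2,2) (2,0,0) (2,0,2) (2,2,0) (2,2,2)}
target (0,0,2) ∈ {TSO,PSO}

SC:no TSO:yes PSO:yes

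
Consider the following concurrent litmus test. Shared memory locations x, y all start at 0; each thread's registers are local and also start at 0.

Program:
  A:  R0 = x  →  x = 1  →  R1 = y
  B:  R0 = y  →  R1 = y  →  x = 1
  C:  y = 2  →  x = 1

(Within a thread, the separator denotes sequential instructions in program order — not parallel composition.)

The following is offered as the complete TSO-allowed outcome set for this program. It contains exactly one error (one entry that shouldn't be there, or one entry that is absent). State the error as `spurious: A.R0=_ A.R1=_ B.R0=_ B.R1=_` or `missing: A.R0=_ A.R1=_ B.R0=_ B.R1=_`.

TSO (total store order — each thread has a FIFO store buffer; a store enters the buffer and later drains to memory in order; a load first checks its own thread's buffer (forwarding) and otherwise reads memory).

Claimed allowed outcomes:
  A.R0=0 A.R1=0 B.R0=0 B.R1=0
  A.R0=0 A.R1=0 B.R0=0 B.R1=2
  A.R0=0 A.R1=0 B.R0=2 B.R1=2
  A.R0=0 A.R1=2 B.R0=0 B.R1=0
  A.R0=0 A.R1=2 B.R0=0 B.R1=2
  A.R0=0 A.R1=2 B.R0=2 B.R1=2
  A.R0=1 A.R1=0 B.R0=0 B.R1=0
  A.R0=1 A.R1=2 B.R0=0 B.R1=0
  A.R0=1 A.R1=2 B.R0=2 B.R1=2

missing: A.R0=1 A.R1=2 B.R0=0 B.R1=2

outcome vector order: (A.R0,A.R1,B.R0,B.R1)
[TSO] allowed = {0/0/0/0 0/0/0/2 0/0/2/2 0/2/0/0 0/2/0/2 0/2/2/2 1/0/0/0 1/2/0/0 1/2/0/2 1/2/2/2}
TSO∖claimed = {1/2/0/2}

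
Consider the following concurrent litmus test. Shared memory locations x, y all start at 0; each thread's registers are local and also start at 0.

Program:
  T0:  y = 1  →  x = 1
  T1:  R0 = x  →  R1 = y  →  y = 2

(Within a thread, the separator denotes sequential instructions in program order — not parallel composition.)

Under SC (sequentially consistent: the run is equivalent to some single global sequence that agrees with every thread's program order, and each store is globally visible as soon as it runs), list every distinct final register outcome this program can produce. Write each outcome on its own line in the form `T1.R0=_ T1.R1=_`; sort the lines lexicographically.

outcome vector order: (T1.R0,T1.R1)
|SC outcomes| = 3

T1.R0=0 T1.R1=0
T1.R0=0 T1.R1=1
T1.R0=1 T1.R1=1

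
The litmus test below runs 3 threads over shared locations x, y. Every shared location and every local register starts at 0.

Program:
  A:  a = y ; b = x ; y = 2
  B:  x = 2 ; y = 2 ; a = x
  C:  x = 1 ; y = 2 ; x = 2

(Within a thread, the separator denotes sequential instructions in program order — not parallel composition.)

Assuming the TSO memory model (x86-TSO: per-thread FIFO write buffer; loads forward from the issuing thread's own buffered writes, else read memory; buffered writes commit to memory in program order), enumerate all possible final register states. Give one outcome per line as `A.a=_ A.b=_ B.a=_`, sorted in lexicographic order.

A.a=0 A.b=0 B.a=1
A.a=0 A.b=0 B.a=2
A.a=0 A.b=1 B.a=1
A.a=0 A.b=1 B.a=2
A.a=0 A.b=2 B.a=1
A.a=0 A.b=2 B.a=2
A.a=2 A.b=1 B.a=1
A.a=2 A.b=1 B.a=2
A.a=2 A.b=2 B.a=1
A.a=2 A.b=2 B.a=2

outcome vector order: (A.a,A.b,B.a)
|TSO outcomes| = 10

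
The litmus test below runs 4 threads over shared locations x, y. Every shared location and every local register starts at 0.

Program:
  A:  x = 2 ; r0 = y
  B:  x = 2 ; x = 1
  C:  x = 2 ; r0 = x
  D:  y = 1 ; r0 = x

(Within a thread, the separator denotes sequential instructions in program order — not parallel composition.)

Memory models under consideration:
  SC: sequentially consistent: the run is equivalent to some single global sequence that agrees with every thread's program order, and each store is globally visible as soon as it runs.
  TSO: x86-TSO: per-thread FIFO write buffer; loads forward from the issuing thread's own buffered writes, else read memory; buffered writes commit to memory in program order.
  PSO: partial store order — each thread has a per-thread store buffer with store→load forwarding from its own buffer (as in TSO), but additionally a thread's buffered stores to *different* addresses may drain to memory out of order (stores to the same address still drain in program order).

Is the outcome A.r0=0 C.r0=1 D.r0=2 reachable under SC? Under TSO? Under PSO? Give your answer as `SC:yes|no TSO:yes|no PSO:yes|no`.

SC:yes TSO:yes PSO:yes

outcome vector order: (A.r0,C.r0,D.r0)
[SC] allowed = {011, 012, 021, 022, 110, 111, 112, 120, 121, 122}
[TSO] allowed = {010, 011, 012, 020, 021, 022, 110, 111, 112, 120, 121, 122}
[PSO] allowed = {010, 011, 012, 020, 021, 022, 110, 111, 112, 120, 121, 122}
target 012 ∈ {SC,TSO,PSO}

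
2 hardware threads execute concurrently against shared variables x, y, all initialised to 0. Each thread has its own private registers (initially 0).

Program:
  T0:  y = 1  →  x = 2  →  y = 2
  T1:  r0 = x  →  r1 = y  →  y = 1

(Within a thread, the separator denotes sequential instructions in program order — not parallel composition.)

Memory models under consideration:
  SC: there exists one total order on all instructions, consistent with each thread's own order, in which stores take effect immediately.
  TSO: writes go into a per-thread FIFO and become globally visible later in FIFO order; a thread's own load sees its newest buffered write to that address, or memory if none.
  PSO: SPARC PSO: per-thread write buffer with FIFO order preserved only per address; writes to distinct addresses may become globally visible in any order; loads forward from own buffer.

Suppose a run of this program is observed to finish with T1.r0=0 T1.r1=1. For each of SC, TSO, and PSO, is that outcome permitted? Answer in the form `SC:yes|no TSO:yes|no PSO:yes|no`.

SC:yes TSO:yes PSO:yes

outcome vector order: (T1.r0,T1.r1)
SC: 5 outcomes — {<0 0>; <0 1>; <0 2>; <2 1>; <2 2>}
TSO: 5 outcomes — {<0 0>; <0 1>; <0 2>; <2 1>; <2 2>}
PSO: 6 outcomes — {<0 0>; <0 1>; <0 2>; <2 0>; <2 1>; <2 2>}
target <0 1> ∈ {SC,TSO,PSO}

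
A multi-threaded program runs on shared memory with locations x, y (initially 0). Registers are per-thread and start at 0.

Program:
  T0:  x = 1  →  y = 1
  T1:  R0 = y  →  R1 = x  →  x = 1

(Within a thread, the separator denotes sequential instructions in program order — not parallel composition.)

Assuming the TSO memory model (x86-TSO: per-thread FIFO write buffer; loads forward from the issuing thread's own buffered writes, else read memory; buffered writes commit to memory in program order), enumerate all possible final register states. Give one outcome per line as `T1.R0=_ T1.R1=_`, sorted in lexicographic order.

outcome vector order: (T1.R0,T1.R1)
|TSO outcomes| = 3

T1.R0=0 T1.R1=0
T1.R0=0 T1.R1=1
T1.R0=1 T1.R1=1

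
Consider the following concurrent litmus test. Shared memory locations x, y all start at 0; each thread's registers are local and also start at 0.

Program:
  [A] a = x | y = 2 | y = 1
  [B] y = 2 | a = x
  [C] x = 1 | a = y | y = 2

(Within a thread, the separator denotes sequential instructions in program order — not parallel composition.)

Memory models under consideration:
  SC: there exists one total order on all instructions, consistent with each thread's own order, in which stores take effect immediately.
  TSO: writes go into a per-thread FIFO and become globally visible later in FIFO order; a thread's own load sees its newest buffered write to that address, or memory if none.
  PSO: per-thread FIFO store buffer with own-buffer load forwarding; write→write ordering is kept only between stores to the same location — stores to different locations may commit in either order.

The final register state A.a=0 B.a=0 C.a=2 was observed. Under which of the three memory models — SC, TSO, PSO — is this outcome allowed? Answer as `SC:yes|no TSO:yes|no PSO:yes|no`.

outcome vector order: (A.a,B.a,C.a)
[SC] allowed = {001, 002, 010, 011, 012, 101, 102, 110, 111, 112}
[TSO] allowed = {000, 001, 002, 010, 011, 012, 100, 101, 102, 110, 111, 112}
[PSO] allowed = {000, 001, 002, 010, 011, 012, 100, 101, 102, 110, 111, 112}
target 002 ∈ {SC,TSO,PSO}

SC:yes TSO:yes PSO:yes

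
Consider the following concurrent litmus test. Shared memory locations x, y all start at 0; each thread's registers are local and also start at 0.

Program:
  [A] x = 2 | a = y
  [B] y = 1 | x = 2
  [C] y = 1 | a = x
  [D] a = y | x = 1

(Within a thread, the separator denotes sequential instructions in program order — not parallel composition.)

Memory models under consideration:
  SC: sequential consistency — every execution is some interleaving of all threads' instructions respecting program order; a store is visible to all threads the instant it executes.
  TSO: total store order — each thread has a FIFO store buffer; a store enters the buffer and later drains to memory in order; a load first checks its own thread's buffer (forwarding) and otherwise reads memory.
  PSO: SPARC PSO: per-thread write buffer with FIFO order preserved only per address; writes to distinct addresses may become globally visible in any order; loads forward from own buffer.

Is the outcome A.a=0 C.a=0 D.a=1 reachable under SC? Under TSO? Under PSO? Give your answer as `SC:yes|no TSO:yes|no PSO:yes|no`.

SC:no TSO:yes PSO:yes

outcome vector order: (A.a,C.a,D.a)
SC: 10 outcomes — {<0 1 0>; <0 1 1>; <0 2 0>; <0 2 1>; <1 0 0>; <1 0 1>; <1 1 0>; <1 1 1>; <1 2 0>; <1 2 1>}
TSO: 12 outcomes — {<0 0 0>; <0 0 1>; <0 1 0>; <0 1 1>; <0 2 0>; <0 2 1>; <1 0 0>; <1 0 1>; <1 1 0>; <1 1 1>; <1 2 0>; <1 2 1>}
PSO: 12 outcomes — {<0 0 0>; <0 0 1>; <0 1 0>; <0 1 1>; <0 2 0>; <0 2 1>; <1 0 0>; <1 0 1>; <1 1 0>; <1 1 1>; <1 2 0>; <1 2 1>}
target <0 0 1> ∈ {TSO,PSO}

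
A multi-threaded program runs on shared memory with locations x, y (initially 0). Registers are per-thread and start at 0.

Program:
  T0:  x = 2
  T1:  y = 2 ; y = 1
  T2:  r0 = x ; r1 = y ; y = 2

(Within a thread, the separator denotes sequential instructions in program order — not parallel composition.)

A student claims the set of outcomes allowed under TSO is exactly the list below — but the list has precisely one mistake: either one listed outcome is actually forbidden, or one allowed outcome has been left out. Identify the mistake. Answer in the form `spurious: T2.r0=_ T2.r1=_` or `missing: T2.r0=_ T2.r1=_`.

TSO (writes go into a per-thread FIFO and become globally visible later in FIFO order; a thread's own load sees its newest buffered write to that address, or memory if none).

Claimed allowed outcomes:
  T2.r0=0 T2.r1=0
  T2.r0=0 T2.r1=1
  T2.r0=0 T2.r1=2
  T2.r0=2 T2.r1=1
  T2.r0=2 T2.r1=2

outcome vector order: (T2.r0,T2.r1)
TSO: 6 outcomes — {(0,0), (0,1), (0,2), (2,0), (2,1), (2,2)}
TSO∖claimed = {(2,0)}

missing: T2.r0=2 T2.r1=0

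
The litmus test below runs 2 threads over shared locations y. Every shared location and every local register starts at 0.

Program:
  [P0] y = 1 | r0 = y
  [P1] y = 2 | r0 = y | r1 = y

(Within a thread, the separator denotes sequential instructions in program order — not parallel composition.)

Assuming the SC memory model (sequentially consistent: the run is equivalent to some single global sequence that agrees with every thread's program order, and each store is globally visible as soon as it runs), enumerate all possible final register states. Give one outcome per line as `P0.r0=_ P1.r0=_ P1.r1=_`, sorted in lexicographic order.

P0.r0=1 P1.r0=1 P1.r1=1
P0.r0=1 P1.r0=2 P1.r1=1
P0.r0=1 P1.r0=2 P1.r1=2
P0.r0=2 P1.r0=2 P1.r1=2

outcome vector order: (P0.r0,P1.r0,P1.r1)
|SC outcomes| = 4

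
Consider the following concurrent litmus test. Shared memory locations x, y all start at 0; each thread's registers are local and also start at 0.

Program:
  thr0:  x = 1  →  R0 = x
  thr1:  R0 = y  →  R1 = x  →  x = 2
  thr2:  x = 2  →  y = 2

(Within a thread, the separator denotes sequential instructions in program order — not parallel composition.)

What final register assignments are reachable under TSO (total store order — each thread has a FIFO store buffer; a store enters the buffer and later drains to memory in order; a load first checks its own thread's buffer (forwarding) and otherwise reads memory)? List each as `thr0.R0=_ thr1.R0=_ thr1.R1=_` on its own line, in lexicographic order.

thr0.R0=1 thr1.R0=0 thr1.R1=0
thr0.R0=1 thr1.R0=0 thr1.R1=1
thr0.R0=1 thr1.R0=0 thr1.R1=2
thr0.R0=1 thr1.R0=2 thr1.R1=1
thr0.R0=1 thr1.R0=2 thr1.R1=2
thr0.R0=2 thr1.R0=0 thr1.R1=0
thr0.R0=2 thr1.R0=0 thr1.R1=1
thr0.R0=2 thr1.R0=0 thr1.R1=2
thr0.R0=2 thr1.R0=2 thr1.R1=1
thr0.R0=2 thr1.R0=2 thr1.R1=2

outcome vector order: (thr0.R0,thr1.R0,thr1.R1)
|TSO outcomes| = 10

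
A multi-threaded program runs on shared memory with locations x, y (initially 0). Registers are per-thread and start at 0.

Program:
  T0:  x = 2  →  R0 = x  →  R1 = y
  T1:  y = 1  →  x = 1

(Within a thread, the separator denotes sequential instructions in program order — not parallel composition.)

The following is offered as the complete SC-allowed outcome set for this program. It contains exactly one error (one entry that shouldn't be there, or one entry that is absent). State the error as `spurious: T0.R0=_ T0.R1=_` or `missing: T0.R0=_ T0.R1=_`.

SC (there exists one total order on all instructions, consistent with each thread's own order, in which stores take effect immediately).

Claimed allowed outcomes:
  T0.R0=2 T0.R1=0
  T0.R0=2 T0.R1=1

missing: T0.R0=1 T0.R1=1

outcome vector order: (T0.R0,T0.R1)
SC: 3 outcomes — {1/1, 2/0, 2/1}
SC∖claimed = {1/1}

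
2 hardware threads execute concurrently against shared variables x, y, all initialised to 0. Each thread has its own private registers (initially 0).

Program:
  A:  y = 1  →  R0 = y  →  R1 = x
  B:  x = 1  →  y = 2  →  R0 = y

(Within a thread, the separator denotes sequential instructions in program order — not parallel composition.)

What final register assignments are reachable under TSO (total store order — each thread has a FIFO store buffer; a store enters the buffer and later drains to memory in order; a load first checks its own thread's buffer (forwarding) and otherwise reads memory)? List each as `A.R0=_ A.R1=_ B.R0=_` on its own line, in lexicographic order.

outcome vector order: (A.R0,A.R1,B.R0)
|TSO outcomes| = 5

A.R0=1 A.R1=0 B.R0=1
A.R0=1 A.R1=0 B.R0=2
A.R0=1 A.R1=1 B.R0=1
A.R0=1 A.R1=1 B.R0=2
A.R0=2 A.R1=1 B.R0=2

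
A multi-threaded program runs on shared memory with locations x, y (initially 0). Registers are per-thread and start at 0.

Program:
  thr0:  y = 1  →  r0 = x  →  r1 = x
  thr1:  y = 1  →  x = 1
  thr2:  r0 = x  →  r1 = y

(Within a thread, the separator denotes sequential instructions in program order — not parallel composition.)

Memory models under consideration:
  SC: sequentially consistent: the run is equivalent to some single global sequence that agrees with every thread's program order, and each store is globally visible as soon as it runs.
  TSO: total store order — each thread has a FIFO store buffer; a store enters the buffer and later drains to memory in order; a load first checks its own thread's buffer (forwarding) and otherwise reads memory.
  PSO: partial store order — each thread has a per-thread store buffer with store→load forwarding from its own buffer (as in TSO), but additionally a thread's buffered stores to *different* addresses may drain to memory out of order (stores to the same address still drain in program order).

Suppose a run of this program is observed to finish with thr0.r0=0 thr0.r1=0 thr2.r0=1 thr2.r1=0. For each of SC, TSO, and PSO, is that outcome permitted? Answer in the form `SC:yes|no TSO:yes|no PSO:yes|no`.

outcome vector order: (thr0.r0,thr0.r1,thr2.r0,thr2.r1)
SC (9): <0 0 0 0>; <0 0 0 1>; <0 0 1 1>; <0 1 0 0>; <0 1 0 1>; <0 1 1 1>; <1 1 0 0>; <1 1 0 1>; <1 1 1 1>
TSO (9): <0 0 0 0>; <0 0 0 1>; <0 0 1 1>; <0 1 0 0>; <0 1 0 1>; <0 1 1 1>; <1 1 0 0>; <1 1 0 1>; <1 1 1 1>
PSO (12): <0 0 0 0>; <0 0 0 1>; <0 0 1 0>; <0 0 1 1>; <0 1 0 0>; <0 1 0 1>; <0 1 1 0>; <0 1 1 1>; <1 1 0 0>; <1 1 0 1>; <1 1 1 0>; <1 1 1 1>
target <0 0 1 0> ∈ {PSO}

SC:no TSO:no PSO:yes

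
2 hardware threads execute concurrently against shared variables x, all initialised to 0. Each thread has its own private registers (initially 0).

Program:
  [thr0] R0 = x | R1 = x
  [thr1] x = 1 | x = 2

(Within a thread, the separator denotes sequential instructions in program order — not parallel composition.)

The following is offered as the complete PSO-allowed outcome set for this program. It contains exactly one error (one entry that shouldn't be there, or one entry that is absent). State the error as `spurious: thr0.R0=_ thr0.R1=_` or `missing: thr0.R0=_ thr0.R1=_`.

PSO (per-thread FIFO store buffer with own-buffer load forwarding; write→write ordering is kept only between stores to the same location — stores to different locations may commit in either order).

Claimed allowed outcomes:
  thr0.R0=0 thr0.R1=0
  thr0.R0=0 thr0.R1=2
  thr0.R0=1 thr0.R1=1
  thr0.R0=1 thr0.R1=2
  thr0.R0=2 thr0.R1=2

missing: thr0.R0=0 thr0.R1=1

outcome vector order: (thr0.R0,thr0.R1)
PSO: 6 outcomes — {(0,0); (0,1); (0,2); (1,1); (1,2); (2,2)}
PSO∖claimed = {(0,1)}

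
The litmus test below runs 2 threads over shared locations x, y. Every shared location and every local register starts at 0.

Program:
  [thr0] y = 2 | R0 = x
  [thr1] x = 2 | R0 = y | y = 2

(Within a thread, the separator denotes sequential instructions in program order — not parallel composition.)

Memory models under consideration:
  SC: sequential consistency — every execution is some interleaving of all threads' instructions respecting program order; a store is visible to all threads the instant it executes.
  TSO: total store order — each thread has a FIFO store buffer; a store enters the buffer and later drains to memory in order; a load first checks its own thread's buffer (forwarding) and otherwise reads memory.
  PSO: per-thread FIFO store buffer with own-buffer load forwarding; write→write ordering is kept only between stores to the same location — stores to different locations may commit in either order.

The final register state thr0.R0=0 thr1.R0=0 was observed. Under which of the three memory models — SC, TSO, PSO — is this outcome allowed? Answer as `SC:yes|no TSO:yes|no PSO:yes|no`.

SC:no TSO:yes PSO:yes

outcome vector order: (thr0.R0,thr1.R0)
under SC → (0,2); (2,0); (2,2)
under TSO → (0,0); (0,2); (2,0); (2,2)
under PSO → (0,0); (0,2); (2,0); (2,2)
target (0,0) ∈ {TSO,PSO}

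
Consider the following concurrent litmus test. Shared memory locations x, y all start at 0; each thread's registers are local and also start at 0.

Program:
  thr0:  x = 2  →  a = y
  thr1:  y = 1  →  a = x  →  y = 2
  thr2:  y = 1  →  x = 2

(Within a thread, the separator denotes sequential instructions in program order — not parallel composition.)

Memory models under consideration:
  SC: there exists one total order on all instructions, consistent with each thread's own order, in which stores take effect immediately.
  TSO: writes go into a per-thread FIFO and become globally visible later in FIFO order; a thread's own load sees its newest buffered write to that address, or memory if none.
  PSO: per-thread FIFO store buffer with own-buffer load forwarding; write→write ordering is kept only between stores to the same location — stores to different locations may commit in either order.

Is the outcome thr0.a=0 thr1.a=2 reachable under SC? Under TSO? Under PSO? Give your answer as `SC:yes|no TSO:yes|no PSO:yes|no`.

SC:yes TSO:yes PSO:yes

outcome vector order: (thr0.a,thr1.a)
[SC] allowed = {<0 2> <1 0> <1 2> <2 0> <2 2>}
[TSO] allowed = {<0 0> <0 2> <1 0> <1 2> <2 0> <2 2>}
[PSO] allowed = {<0 0> <0 2> <1 0> <1 2> <2 0> <2 2>}
target <0 2> ∈ {SC,TSO,PSO}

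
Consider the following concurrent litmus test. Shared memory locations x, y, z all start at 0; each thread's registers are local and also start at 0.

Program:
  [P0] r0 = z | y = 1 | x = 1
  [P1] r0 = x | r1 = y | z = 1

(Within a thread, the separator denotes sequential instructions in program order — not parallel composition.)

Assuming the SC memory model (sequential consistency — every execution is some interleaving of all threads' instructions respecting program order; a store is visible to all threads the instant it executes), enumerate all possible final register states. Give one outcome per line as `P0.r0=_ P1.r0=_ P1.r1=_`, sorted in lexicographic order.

outcome vector order: (P0.r0,P1.r0,P1.r1)
|SC outcomes| = 4

P0.r0=0 P1.r0=0 P1.r1=0
P0.r0=0 P1.r0=0 P1.r1=1
P0.r0=0 P1.r0=1 P1.r1=1
P0.r0=1 P1.r0=0 P1.r1=0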